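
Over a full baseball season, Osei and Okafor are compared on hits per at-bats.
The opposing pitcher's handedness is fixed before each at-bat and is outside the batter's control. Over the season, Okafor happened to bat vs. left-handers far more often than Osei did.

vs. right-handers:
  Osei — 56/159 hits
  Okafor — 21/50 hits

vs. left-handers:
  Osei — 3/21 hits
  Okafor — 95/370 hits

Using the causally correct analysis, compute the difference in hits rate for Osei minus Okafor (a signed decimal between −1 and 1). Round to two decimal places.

-0.10

The stratified and pooled comparisons disagree (Okafor wins within each pitcher handedness; Osei wins overall), so the answer turns on the causal role of pitcher handedness.
Since pitcher handedness is a pre-existing factor (not a product of the player) and it affects the outcome on its own, it is a confounder. The stratified rates, not the pooled rate, identify the causal effect.
Adjusting over the population distribution of pitcher handedness: 0.348·(0.352−0.420) + 0.652·(0.143−0.257) = -0.098.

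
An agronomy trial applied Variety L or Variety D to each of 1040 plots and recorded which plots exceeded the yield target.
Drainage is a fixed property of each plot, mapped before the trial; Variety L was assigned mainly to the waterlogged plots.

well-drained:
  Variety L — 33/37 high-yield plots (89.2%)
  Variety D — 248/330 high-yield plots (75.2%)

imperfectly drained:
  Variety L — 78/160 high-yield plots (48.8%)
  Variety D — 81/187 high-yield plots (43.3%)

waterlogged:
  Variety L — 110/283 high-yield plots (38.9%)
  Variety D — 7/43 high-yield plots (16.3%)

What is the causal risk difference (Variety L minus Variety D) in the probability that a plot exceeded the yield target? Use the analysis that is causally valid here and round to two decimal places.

+0.14

Field drainage differs across varietys for reasons unrelated to any effect of the variety itself, and it separately predicts the outcome — a classic confounder. We must compare within field drainage levels.
Adjusting over the population distribution of field drainage: 0.353·(0.892−0.752) + 0.334·(0.487−0.433) + 0.313·(0.389−0.163) = +0.138.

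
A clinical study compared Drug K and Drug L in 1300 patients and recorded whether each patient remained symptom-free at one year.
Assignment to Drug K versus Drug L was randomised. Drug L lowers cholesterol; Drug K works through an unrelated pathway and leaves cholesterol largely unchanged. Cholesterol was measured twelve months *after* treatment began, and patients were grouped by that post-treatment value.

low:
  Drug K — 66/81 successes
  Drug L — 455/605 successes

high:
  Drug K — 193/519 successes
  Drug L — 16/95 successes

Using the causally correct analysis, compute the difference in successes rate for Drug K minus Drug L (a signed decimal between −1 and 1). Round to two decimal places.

Stratifying would compare drugs among patients the drugs themselves sorted into cholesterol groups — a form of selection on an intermediate. The unconditioned pooled rates give the total causal effect.
The causal difference is the pooled difference: 0.432 − 0.673 = -0.241.

-0.24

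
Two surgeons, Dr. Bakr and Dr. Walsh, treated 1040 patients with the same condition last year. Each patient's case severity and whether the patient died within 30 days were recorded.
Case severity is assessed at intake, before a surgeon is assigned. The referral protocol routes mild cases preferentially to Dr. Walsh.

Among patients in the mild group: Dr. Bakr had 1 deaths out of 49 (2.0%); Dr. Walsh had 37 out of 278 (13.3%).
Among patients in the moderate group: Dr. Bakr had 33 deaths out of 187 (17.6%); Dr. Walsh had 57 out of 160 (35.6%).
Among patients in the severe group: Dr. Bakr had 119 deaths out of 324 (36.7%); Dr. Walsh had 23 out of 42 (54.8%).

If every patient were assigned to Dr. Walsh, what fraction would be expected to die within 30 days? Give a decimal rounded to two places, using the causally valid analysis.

Case severity differs across surgeons for reasons unrelated to any effect of the surgeon itself, and it separately predicts the outcome — a classic confounder. We must compare within case severity levels.
Standardising Dr. Walsh to the population case severity mix: 0.314·37/278 + 0.334·57/160 + 0.352·23/42 = 0.353.

0.35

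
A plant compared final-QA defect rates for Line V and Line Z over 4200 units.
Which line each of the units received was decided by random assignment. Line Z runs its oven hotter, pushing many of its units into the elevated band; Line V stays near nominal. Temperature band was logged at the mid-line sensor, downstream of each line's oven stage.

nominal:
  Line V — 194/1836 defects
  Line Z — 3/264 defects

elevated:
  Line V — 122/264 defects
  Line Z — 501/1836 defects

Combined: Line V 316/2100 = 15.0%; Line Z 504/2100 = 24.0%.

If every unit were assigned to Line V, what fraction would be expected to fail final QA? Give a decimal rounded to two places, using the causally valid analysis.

Line Z is lower inside every in-process temperature band stratum but Line V is lower in aggregate. Whether to stratify depends on how in-process temperature band relates to the line.
Because the line influences in-process temperature band, in-process temperature band is a post-treatment mediator, not a confounder. Stratifying on it would bias the estimate; the causal effect is the crude pooled difference.
So P(outcome | do(Line V)) is just the pooled rate for Line V: 316/2100 = 0.150.

0.15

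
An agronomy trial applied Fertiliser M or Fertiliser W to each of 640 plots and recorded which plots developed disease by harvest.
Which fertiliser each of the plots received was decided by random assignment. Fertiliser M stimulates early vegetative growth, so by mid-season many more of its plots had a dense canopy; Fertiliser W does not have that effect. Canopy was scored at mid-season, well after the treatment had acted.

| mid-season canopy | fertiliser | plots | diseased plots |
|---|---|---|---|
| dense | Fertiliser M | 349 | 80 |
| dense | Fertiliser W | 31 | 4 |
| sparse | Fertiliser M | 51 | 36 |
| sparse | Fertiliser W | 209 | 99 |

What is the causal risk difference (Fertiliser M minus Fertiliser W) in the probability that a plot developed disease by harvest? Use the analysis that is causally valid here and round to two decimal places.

-0.14

Fertiliser W is lower inside every mid-season canopy stratum but Fertiliser M is lower in aggregate. Whether to stratify depends on how mid-season canopy relates to the fertiliser.
Stratifying would compare fertilisers among plots the fertilisers themselves sorted into mid-season canopy groups — a form of selection on an intermediate. The unconditioned pooled rates give the total causal effect.
The causal difference is the pooled difference: 0.290 − 0.429 = -0.139.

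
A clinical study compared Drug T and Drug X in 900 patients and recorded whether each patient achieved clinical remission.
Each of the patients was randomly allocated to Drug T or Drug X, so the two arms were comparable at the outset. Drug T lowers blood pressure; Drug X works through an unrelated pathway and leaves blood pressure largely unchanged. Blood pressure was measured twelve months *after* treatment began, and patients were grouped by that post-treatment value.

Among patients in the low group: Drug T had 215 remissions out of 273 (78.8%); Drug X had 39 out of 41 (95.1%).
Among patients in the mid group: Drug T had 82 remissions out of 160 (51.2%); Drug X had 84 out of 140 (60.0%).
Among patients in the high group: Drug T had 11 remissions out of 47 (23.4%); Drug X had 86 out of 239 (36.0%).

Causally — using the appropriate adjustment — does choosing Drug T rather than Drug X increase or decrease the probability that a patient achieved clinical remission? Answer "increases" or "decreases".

increases

Blood pressure is recorded after the drug and is itself shifted by it — it sits on the causal path from drug to outcome. Conditioning on a mediator would strip out part of the effect we want; the pooled comparison gives the total causal effect.
Pooled: Drug T 64.2% vs Drug X 49.8%; Drug T is higher overall.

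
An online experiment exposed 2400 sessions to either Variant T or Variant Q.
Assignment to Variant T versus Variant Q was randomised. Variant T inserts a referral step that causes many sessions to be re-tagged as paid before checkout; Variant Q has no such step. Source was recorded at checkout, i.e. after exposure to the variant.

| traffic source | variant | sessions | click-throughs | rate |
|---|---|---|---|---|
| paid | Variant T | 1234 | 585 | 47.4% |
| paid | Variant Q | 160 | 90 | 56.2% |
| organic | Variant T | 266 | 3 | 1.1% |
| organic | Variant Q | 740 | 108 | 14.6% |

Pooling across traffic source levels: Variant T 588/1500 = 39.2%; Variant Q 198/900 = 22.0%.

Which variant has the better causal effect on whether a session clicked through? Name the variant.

The stratified and pooled comparisons disagree (Variant Q wins within each traffic source; Variant T wins overall), so the answer turns on the causal role of traffic source.
The distribution of traffic source is itself part of what the variant does — it is an intermediate outcome. Holding it fixed would remove that part of the effect; the total effect is the pooled difference.
Pooled: Variant T 39.2% vs Variant Q 22.0%; Variant T is higher overall.

Variant T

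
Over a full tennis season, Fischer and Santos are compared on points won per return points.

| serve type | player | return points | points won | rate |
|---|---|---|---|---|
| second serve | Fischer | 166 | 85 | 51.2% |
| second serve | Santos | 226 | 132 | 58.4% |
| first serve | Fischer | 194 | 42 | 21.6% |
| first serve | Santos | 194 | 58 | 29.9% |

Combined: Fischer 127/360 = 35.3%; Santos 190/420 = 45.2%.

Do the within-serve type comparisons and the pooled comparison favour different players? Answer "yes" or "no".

no

Within each serve type level (second serve 51.2% vs 58.4%; first serve 21.6% vs 29.9%), Santos has the higher rate every time. Pooled: 35.3% vs 45.2% — Santos has the higher rate overall. They agree.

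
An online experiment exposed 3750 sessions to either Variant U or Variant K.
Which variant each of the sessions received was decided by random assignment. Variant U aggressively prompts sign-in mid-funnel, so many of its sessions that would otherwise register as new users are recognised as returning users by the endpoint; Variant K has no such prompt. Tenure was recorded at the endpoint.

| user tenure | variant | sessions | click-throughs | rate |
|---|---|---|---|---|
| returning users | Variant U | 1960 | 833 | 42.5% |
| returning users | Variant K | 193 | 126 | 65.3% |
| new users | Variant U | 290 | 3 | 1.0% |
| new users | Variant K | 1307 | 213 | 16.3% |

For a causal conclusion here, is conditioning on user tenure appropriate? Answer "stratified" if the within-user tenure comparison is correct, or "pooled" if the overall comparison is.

The user tenure-specific comparison favours Variant K throughout, but the pooled figures favour Variant U. The question is whether to condition on user tenure.
The distribution of user tenure is itself part of what the variant does — it is an intermediate outcome. Holding it fixed would remove that part of the effect; the total effect is the pooled difference.
Pooled: Variant U 37.2% vs Variant K 22.6%; Variant U is higher overall.

pooled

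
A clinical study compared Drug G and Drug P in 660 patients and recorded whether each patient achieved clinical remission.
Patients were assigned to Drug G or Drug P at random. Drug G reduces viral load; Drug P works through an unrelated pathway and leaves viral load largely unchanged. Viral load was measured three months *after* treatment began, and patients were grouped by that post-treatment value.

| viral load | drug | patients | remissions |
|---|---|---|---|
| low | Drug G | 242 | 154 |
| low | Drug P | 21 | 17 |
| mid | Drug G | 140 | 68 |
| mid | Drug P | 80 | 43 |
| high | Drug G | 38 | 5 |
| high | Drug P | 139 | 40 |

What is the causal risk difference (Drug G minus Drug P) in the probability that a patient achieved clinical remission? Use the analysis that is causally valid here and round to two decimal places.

The viral load-specific comparison favours Drug P throughout, but the pooled figures favour Drug G. The question is whether to condition on viral load.
Viral load is recorded after the drug and is itself shifted by it — it sits on the causal path from drug to outcome. Conditioning on a mediator would strip out part of the effect we want; the pooled comparison gives the total causal effect.
The causal difference is the pooled difference: 0.540 − 0.417 = +0.124.

+0.12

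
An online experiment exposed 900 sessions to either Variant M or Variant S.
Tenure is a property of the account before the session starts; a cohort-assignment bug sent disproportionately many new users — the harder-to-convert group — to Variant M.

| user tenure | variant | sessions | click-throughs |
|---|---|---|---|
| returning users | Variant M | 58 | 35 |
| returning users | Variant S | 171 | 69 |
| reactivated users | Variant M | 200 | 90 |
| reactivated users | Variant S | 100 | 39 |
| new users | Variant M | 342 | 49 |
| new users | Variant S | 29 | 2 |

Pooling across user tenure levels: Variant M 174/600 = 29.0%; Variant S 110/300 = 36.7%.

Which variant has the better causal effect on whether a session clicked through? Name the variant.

Variant M

User tenure differs across variants for reasons unrelated to any effect of the variant itself, and it separately predicts the outcome — a classic confounder. We must compare within user tenure levels.
Within each level — returning users: 60.3% vs 40.4%; reactivated users: 45.0% vs 39.0%; new users: 14.3% vs 6.9% — Variant M is higher every time.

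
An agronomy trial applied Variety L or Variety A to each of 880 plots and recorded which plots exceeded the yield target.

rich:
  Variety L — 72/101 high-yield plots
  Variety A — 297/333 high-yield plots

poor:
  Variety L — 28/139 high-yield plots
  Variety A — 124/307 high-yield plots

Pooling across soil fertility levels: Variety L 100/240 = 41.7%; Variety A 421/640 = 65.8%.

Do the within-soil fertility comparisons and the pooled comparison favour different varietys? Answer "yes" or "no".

no

Within each soil fertility level (rich 71.3% vs 89.2%; poor 20.1% vs 40.4%), Variety A has the higher rate every time. Pooled: 41.7% vs 65.8% — Variety A has the higher rate overall. They agree.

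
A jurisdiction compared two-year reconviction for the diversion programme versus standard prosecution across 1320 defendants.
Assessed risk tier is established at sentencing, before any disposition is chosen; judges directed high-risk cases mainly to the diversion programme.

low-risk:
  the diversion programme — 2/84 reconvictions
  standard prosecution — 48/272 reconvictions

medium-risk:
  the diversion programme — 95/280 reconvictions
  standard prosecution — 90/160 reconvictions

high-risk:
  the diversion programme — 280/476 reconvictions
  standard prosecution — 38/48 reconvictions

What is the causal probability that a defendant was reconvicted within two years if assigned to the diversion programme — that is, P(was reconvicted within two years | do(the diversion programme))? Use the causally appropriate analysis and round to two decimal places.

0.35

The stratified and pooled comparisons disagree (the diversion programme wins within each assessed risk tier; standard prosecution wins overall), so the answer turns on the causal role of assessed risk tier.
Assessed risk tier satisfies the back-door criterion: it is not a descendant of the disposition, and it blocks the spurious path from disposition to outcome. Adjusting for it (i.e., using the within-assessed risk tier rates) gives the causal effect.
Standardising the diversion programme to the population assessed risk tier mix: 0.270·2/84 + 0.333·95/280 + 0.397·280/476 = 0.353.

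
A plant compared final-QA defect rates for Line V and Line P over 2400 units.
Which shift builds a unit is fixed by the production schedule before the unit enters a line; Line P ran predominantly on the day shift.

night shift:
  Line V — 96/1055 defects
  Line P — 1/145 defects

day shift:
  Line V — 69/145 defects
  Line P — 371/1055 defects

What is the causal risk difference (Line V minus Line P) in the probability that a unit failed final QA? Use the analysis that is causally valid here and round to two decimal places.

The shift-specific comparison favours Line P throughout, but the pooled figures favour Line V. The question is whether to condition on shift.
Nothing the line does changes shift; the imbalance is an allocation artefact. With shift also predicting the outcome, the pooled figure is confounded, and the within-stratum comparison is the causal one.
Adjusting over the population distribution of shift: 0.500·(0.091−0.007) + 0.500·(0.476−0.352) = +0.104.

+0.10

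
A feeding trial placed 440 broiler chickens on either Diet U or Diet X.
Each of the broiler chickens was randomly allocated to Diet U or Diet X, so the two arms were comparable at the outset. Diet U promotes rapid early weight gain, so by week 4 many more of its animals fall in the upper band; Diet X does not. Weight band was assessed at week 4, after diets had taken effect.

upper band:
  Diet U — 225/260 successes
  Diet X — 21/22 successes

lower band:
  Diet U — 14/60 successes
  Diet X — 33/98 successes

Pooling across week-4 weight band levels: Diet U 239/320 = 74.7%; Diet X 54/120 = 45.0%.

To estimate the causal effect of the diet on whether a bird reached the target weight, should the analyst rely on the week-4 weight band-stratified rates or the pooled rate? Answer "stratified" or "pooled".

Within every week-4 weight band level Diet X has the higher rate, yet pooled Diet U does — Simpson's reversal.
Week-4 weight band here is a post-treatment variable shaped by the diet; conditioning on it would introduce bias rather than remove it. The overall comparison is the causal one.
Pooled: Diet U 74.7% vs Diet X 45.0%; Diet U is higher overall.

pooled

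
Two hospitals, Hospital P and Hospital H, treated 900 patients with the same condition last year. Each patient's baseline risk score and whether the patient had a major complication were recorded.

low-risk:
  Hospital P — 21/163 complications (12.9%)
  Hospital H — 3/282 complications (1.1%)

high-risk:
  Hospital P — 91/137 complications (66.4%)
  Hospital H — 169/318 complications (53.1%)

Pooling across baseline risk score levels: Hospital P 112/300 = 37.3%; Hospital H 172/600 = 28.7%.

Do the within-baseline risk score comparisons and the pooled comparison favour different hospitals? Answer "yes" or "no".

no

Within each baseline risk score level (low-risk 12.9% vs 1.1%; high-risk 66.4% vs 53.1%), Hospital H has the lower rate every time. Pooled: 37.3% vs 28.7% — Hospital H has the lower rate overall. They agree.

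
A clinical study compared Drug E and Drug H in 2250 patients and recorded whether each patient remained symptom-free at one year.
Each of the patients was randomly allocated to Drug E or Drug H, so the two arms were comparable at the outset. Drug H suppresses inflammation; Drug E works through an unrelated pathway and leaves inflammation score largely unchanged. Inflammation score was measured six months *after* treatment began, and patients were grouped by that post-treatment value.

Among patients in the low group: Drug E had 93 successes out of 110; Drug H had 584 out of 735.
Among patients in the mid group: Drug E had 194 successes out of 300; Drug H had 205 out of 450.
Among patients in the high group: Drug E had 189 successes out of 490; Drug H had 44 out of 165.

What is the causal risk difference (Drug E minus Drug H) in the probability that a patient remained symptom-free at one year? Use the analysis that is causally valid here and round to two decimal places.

Inflammation score is recorded after the drug and is itself shifted by it — it sits on the causal path from drug to outcome. Conditioning on a mediator would strip out part of the effect we want; the pooled comparison gives the total causal effect.
The causal difference is the pooled difference: 0.529 − 0.617 = -0.088.

-0.09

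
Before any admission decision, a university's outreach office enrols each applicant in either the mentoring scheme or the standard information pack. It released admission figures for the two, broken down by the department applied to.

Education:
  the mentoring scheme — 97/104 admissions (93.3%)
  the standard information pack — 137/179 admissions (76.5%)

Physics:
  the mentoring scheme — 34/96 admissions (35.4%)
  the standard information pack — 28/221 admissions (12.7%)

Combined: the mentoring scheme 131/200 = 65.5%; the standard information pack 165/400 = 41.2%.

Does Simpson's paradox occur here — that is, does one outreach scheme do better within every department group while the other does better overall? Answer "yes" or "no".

Within each department level (Education 93.3% vs 76.5%; Physics 35.4% vs 12.7%), the mentoring scheme has the higher rate every time. Pooled: 65.5% vs 41.2% — the mentoring scheme has the higher rate overall. They agree.

no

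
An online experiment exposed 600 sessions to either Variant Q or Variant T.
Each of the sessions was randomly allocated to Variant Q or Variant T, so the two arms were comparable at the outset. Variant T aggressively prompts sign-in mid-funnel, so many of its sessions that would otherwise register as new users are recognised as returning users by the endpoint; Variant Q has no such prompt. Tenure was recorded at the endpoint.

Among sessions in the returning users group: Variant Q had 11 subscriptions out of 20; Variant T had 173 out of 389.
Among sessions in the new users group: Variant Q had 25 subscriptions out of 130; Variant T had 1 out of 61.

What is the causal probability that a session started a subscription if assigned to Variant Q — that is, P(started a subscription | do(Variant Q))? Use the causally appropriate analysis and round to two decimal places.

0.24

User tenure is downstream of the variant. One should not condition on a consequence of treatment, so the overall rates are the right comparison.
So P(outcome | do(Variant Q)) is just the pooled rate for Variant Q: 36/150 = 0.240.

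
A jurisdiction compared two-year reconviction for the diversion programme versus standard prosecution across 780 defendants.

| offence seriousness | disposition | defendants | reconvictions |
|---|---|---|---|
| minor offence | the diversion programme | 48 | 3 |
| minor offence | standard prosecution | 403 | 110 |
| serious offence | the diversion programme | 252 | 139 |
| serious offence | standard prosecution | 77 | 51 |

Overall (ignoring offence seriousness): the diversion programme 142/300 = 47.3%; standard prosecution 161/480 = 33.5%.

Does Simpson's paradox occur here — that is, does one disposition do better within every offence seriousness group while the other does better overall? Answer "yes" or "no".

yes

Within each offence seriousness level (minor offence 6.2% vs 27.3%; serious offence 55.2% vs 66.2%), the diversion programme has the lower rate every time. Pooled: 47.3% vs 33.5% — standard prosecution has the lower rate overall. The two comparisons disagree.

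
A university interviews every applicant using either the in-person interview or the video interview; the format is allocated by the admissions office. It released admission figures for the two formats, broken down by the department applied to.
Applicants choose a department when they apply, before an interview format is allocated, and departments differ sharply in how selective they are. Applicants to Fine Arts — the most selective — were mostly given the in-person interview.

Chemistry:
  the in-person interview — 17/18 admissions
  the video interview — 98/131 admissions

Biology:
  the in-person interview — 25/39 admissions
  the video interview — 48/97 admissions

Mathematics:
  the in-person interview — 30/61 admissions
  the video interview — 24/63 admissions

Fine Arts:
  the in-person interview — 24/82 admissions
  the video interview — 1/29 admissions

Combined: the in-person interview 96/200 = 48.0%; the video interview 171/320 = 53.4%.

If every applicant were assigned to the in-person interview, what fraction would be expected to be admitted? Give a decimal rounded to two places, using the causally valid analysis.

Department is set before the interview format has any effect — it is not caused by the interview format — and it independently drives the outcome. That makes it a confounder, so the causal comparison is within department levels.
Standardising the in-person interview to the population department mix: 0.287·17/18 + 0.262·25/39 + 0.238·30/61 + 0.213·24/82 = 0.618.

0.62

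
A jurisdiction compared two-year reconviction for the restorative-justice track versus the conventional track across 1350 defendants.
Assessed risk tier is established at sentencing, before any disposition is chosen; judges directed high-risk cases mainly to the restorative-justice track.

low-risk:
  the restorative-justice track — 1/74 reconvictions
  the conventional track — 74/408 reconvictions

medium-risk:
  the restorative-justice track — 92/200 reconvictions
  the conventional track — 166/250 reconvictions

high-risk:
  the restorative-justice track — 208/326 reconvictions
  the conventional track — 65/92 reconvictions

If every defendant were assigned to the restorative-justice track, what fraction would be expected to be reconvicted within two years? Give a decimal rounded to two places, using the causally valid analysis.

The imbalance in assessed risk tier arose from how defendants were allocated, not from anything the disposition did; and assessed risk tier independently affects the outcome. The pooled gap is confounded — condition on assessed risk tier.
Standardising the restorative-justice track to the population assessed risk tier mix: 0.357·1/74 + 0.333·92/200 + 0.310·208/326 = 0.356.

0.36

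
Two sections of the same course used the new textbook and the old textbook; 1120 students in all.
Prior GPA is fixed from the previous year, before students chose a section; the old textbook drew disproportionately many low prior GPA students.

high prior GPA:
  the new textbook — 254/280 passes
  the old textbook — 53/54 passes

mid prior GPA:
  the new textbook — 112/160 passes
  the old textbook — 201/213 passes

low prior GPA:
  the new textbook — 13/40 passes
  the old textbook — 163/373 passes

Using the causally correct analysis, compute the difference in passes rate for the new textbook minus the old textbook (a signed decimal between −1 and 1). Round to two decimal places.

Here prior GPA band is a common cause — it drives both which teaching method a case falls under and the outcome. The crude comparison mixes populations; the stratum-specific rates are the causally relevant ones.
Adjusting over the population distribution of prior GPA band: 0.298·(0.907−0.981) + 0.333·(0.700−0.944) + 0.369·(0.325−0.437) = -0.145.

-0.14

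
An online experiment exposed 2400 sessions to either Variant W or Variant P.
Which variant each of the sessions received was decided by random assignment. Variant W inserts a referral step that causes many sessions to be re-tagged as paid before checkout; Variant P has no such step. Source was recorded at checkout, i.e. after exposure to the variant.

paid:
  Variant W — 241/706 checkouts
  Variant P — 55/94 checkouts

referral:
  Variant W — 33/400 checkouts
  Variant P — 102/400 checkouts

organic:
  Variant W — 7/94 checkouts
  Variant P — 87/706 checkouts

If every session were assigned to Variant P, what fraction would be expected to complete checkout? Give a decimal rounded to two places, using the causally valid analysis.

Traffic source here is a post-treatment variable shaped by the variant; conditioning on it would introduce bias rather than remove it. The overall comparison is the causal one.
So P(outcome | do(Variant P)) is just the pooled rate for Variant P: 244/1200 = 0.203.

0.20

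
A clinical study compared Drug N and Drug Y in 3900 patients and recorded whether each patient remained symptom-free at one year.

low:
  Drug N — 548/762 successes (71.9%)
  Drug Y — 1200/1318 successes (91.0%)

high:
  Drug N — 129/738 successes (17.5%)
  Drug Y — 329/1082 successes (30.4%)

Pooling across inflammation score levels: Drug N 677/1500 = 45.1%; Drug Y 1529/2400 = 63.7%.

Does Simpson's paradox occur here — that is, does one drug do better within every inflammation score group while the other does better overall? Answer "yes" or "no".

no

Within each inflammation score level (low 71.9% vs 91.0%; high 17.5% vs 30.4%), Drug Y has the higher rate every time. Pooled: 45.1% vs 63.7% — Drug Y has the higher rate overall. They agree.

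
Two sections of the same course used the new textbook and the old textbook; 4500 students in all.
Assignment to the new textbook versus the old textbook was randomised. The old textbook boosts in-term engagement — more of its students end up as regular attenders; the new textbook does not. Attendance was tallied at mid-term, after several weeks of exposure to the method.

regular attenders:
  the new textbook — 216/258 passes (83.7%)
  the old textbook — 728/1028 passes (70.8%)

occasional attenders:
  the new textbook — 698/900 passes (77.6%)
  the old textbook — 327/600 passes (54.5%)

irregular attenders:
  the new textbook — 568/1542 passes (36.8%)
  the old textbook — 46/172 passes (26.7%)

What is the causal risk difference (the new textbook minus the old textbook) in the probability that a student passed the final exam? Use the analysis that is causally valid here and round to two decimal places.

Within every mid-term attendance level the new textbook has the higher rate, yet pooled the old textbook does — Simpson's reversal.
The distribution of mid-term attendance is itself part of what the teaching method does — it is an intermediate outcome. Holding it fixed would remove that part of the effect; the total effect is the pooled difference.
The causal difference is the pooled difference: 0.549 − 0.612 = -0.063.

-0.06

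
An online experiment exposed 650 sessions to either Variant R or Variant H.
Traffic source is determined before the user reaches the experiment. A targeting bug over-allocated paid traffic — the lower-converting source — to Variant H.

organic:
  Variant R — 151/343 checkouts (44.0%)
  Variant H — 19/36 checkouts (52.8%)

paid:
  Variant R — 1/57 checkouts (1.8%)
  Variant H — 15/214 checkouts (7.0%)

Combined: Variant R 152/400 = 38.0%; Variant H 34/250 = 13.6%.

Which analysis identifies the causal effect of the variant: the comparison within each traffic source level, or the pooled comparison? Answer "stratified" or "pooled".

stratified

The stratified and pooled comparisons disagree (Variant H wins within each traffic source; Variant R wins overall), so the answer turns on the causal role of traffic source.
Traffic source is set before the variant has any effect — it is not caused by the variant — and it independently drives the outcome. That makes it a confounder, so the causal comparison is within traffic source levels.
Within each level — organic: 44.0% vs 52.8%; paid: 1.8% vs 7.0% — Variant H is higher every time.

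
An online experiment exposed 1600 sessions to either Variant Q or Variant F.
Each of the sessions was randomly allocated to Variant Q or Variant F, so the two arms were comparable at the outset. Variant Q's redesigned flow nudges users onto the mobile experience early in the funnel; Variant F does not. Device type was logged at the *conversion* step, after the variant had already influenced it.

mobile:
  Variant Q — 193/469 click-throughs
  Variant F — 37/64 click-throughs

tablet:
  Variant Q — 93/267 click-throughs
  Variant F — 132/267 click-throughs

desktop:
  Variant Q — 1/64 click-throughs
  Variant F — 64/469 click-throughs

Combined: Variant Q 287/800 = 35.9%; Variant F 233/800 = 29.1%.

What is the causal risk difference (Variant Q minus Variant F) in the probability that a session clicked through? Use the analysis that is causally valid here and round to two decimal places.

Within every device type level Variant F has the higher rate, yet pooled Variant Q does — Simpson's reversal.
The distribution of device type is itself part of what the variant does — it is an intermediate outcome. Holding it fixed would remove that part of the effect; the total effect is the pooled difference.
The causal difference is the pooled difference: 0.359 − 0.291 = +0.068.

+0.07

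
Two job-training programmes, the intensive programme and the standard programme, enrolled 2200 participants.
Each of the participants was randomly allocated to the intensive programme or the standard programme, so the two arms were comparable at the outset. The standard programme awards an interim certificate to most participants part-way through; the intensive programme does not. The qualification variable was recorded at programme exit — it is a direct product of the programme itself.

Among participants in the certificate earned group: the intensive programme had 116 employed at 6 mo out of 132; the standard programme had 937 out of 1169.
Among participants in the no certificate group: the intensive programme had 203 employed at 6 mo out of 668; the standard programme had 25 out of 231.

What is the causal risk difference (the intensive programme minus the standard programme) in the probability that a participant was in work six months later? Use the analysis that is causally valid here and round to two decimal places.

The qualification attained during the programme-specific comparison favours the intensive programme throughout, but the pooled figures favour the standard programme. The question is whether to condition on qualification attained during the programme.
Qualification attained during the programme is recorded after the programme and is itself shifted by it — it sits on the causal path from programme to outcome. Conditioning on a mediator would strip out part of the effect we want; the pooled comparison gives the total causal effect.
The causal difference is the pooled difference: 0.399 − 0.687 = -0.288.

-0.29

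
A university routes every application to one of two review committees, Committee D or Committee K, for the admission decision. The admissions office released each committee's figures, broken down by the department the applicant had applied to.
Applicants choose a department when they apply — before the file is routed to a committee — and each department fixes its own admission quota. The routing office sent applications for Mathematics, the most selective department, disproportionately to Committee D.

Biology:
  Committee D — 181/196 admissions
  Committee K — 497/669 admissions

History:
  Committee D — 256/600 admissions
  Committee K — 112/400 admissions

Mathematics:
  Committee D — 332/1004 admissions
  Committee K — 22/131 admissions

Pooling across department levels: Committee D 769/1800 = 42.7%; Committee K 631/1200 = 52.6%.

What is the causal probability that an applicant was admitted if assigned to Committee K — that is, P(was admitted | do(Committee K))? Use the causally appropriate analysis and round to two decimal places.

0.37

The department-specific comparison favours Committee D throughout, but the pooled figures favour Committee K. The question is whether to condition on department.
Department satisfies the back-door criterion: it is not a descendant of the review committee, and it blocks the spurious path from review committee to outcome. Adjusting for it (i.e., using the within-department rates) gives the causal effect.
Standardising Committee K to the population department mix: 0.288·497/669 + 0.333·112/400 + 0.378·22/131 = 0.371.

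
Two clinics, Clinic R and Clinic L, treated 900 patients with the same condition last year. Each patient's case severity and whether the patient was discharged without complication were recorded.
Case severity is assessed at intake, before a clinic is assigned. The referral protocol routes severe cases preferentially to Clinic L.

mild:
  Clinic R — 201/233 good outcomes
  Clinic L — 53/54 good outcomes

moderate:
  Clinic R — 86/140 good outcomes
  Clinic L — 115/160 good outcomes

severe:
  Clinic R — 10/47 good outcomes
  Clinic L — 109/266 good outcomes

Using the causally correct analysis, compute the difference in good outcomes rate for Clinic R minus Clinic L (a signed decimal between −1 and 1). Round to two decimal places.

The imbalance in case severity arose from how patients were allocated, not from anything the clinic did; and case severity independently affects the outcome. The pooled gap is confounded — condition on case severity.
Adjusting over the population distribution of case severity: 0.319·(0.863−0.981) + 0.333·(0.614−0.719) + 0.348·(0.213−0.410) = -0.141.

-0.14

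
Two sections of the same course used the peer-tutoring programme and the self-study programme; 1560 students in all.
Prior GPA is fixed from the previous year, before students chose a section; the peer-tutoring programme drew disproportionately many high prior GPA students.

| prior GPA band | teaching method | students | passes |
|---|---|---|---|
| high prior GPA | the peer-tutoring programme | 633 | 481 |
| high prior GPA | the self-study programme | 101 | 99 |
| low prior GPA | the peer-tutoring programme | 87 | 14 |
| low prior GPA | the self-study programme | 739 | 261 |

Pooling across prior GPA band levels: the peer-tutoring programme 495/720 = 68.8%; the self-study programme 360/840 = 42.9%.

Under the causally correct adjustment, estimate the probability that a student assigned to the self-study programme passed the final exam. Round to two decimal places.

0.65

The stratified and pooled comparisons disagree (the self-study programme wins within each prior GPA band; the peer-tutoring programme wins overall), so the answer turns on the causal role of prior GPA band.
The imbalance in prior GPA band arose from how students were allocated, not from anything the teaching method did; and prior GPA band independently affects the outcome. The pooled gap is confounded — condition on prior GPA band.
Standardising the self-study programme to the population prior GPA band mix: 0.471·99/101 + 0.529·261/739 = 0.648.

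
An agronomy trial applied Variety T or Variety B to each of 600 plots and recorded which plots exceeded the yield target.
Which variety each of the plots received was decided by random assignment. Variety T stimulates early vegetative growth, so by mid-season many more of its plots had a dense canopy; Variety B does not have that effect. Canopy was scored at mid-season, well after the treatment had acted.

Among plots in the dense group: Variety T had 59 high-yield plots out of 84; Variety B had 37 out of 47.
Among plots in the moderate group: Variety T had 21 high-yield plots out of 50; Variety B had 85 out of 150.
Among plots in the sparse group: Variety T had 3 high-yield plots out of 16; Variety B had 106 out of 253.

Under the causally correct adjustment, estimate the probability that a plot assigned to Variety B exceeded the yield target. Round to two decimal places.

Within every mid-season canopy level Variety B has the higher rate, yet pooled Variety T does — Simpson's reversal.
Stratifying would compare varietys among plots the varietys themselves sorted into mid-season canopy groups — a form of selection on an intermediate. The unconditioned pooled rates give the total causal effect.
So P(outcome | do(Variety B)) is just the pooled rate for Variety B: 228/450 = 0.507.

0.51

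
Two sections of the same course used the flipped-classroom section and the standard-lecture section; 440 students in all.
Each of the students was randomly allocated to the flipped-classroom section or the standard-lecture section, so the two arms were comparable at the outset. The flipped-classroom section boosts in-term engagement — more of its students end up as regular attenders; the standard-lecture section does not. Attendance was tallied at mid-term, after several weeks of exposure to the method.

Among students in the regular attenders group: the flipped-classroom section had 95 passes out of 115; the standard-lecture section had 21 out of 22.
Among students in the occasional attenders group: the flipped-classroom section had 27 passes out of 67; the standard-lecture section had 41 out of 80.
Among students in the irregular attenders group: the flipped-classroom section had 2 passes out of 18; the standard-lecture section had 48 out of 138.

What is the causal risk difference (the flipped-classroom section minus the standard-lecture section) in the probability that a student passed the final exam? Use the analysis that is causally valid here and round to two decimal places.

+0.16

Within every mid-term attendance level the standard-lecture section has the higher rate, yet pooled the flipped-classroom section does — Simpson's reversal.
Because the teaching method influences mid-term attendance, mid-term attendance is a post-treatment mediator, not a confounder. Stratifying on it would bias the estimate; the causal effect is the crude pooled difference.
The causal difference is the pooled difference: 0.620 − 0.458 = +0.162.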